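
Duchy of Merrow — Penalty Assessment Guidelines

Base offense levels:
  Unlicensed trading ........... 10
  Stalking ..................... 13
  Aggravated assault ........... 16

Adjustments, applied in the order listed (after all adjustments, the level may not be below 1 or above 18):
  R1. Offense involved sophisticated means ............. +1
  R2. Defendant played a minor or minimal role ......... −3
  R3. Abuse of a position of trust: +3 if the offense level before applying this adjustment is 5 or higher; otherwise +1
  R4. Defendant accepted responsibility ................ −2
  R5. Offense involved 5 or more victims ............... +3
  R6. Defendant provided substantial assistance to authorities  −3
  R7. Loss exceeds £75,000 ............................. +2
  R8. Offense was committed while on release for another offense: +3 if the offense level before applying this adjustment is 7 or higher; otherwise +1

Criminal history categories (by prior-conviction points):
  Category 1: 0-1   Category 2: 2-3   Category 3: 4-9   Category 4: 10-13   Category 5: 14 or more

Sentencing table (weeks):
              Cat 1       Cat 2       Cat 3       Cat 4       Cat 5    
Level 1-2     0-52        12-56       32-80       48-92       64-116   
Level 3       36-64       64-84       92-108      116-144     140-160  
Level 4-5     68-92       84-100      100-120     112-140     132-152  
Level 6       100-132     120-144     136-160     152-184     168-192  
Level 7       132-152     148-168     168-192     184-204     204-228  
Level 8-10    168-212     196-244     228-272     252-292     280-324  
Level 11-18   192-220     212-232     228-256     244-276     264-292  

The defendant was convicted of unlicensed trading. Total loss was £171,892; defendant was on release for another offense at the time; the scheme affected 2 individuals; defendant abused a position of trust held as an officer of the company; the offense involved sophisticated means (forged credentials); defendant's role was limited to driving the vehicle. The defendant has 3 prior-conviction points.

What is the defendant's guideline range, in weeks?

Base offense level for unlicensed trading: 10.
R1 applies: 10 + 1 = 11.
R2 applies: 11 − 3 = 8.
R3 applies (level before this adjustment is 8 ≥ 5, so +3): 8 + 3 = 11.
R5 does not apply.
R7 applies: 11 + 2 = 13.
R8 applies (level before this adjustment is 13 ≥ 7, so +3): 13 + 3 = 16.
Final offense level: 16.
Criminal history: 3 prior points → Category 2 (2-3).
Level 16 falls in the 11-18 band.
Grid: Level 11-18 × Category 2 = 212-232 weeks.

212-232 weeks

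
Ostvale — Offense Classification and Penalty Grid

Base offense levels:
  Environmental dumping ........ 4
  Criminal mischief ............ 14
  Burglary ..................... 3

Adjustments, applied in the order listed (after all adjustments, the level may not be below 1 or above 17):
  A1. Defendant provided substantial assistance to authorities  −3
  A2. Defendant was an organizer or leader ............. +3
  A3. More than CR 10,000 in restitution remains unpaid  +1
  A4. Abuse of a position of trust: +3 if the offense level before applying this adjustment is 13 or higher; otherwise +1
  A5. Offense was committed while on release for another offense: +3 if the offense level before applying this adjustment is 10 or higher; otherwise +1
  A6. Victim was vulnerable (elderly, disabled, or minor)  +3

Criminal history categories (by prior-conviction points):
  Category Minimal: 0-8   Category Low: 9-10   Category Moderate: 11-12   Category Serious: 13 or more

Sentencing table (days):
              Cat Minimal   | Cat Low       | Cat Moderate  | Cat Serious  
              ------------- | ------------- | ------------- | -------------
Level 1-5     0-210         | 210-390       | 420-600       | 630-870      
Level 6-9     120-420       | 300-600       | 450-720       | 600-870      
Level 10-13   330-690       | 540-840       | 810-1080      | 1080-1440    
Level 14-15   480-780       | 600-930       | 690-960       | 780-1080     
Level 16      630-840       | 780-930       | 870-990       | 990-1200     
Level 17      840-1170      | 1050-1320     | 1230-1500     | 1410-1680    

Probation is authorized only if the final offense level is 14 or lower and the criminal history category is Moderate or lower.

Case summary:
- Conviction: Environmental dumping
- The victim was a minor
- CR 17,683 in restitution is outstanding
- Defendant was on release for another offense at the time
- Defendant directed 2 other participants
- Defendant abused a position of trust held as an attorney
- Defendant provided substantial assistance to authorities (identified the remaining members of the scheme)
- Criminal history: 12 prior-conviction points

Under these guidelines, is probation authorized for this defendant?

Base offense level for environmental dumping: 4.
A1 applies: 4 − 3 = 1.
A2 applies: 1 + 3 = 4.
A3 applies: 4 + 1 = 5.
A4 applies (level before this adjustment is 5 < 13, so +1): 5 + 1 = 6.
A5 applies (level before this adjustment is 6 < 10, so +1): 6 + 1 = 7.
A6 applies: 7 + 3 = 10.
Final offense level: 10.
Criminal history: 12 prior points → Category Moderate (11-12).
Level 10 falls in the 10-13 band.
Grid: Level 10-13 × Category Moderate = 810-1080 days.
Probation check: level 10 ≤ 14 and category Moderate ≤ Moderate → eligible.

Yes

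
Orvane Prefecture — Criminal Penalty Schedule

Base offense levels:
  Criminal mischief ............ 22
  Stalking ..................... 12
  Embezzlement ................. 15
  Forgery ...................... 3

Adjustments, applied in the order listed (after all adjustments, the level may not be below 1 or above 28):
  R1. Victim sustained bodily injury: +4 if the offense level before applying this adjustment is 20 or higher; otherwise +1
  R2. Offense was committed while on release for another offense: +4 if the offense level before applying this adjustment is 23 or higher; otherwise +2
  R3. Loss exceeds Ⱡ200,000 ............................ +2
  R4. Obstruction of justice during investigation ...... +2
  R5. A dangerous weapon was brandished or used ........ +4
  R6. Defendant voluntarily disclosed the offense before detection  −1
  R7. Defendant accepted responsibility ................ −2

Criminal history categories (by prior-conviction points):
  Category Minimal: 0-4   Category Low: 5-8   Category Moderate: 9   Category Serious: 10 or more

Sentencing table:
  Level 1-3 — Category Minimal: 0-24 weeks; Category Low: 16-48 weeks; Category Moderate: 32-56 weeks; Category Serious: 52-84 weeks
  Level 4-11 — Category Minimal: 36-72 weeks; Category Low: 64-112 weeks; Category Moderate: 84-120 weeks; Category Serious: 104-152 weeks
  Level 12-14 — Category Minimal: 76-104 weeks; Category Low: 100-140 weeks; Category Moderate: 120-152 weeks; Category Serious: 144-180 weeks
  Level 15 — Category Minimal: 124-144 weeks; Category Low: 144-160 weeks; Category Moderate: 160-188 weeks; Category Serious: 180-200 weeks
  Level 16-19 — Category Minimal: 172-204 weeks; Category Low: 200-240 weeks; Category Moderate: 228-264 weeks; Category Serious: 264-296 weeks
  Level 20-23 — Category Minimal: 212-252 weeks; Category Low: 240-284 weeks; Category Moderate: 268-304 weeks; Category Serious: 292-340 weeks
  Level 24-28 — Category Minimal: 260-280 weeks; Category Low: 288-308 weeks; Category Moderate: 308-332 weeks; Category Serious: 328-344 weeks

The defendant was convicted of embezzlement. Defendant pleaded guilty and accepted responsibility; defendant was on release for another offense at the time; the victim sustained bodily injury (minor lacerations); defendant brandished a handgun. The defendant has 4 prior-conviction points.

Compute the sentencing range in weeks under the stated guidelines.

212-252 weeks

Base offense level for embezzlement: 15.
R1 applies (level before this adjustment is 15 < 20, so +1): 15 + 1 = 16.
R2 applies (level before this adjustment is 16 < 23, so +2): 16 + 2 = 18.
R5 applies: 18 + 4 = 22.
R7 applies: 22 − 2 = 20.
Final offense level: 20.
Criminal history: 4 prior points → Category Minimal (0-4).
Level 20 falls in the 20-23 band.
Grid: Level 20-23 × Category Minimal = 212-252 weeks.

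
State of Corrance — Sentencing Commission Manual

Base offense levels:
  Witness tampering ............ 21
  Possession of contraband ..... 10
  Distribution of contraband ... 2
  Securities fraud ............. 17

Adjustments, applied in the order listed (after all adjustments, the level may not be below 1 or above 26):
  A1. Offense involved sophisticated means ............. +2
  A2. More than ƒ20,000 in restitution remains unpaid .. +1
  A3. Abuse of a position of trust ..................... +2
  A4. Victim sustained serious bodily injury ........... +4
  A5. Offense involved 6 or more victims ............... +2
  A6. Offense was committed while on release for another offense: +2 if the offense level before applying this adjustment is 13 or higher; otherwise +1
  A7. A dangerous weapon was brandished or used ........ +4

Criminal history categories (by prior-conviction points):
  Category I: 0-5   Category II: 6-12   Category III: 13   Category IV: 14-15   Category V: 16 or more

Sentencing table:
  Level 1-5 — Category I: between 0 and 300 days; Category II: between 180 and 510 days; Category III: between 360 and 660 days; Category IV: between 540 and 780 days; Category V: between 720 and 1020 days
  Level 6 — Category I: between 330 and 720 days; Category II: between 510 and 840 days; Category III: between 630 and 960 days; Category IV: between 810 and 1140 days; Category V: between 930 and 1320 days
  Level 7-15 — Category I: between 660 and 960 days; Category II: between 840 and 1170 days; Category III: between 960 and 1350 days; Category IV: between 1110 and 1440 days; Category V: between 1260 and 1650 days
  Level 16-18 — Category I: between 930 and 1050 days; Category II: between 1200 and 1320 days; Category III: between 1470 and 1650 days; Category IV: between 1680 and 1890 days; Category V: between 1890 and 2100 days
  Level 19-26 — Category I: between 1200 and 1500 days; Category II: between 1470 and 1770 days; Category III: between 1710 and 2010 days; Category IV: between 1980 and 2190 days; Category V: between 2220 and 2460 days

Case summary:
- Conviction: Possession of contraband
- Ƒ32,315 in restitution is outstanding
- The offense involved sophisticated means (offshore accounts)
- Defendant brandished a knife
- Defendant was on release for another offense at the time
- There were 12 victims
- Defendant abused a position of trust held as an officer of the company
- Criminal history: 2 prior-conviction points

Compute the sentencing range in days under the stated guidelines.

1200-1500 days

Base offense level for possession of contraband: 10.
A1 applies: 10 + 2 = 12.
A2 applies: 12 + 1 = 13.
A3 applies: 13 + 2 = 15.
A4 does not apply.
A5 applies: 15 + 2 = 17.
A6 applies (level before this adjustment is 17 ≥ 13, so +2): 17 + 2 = 19.
A7 applies: 19 + 4 = 23.
Final offense level: 23.
Criminal history: 2 prior points → Category I (0-5).
Level 23 falls in the 19-26 band.
Grid: Level 19-26 × Category I = 1200-1500 days.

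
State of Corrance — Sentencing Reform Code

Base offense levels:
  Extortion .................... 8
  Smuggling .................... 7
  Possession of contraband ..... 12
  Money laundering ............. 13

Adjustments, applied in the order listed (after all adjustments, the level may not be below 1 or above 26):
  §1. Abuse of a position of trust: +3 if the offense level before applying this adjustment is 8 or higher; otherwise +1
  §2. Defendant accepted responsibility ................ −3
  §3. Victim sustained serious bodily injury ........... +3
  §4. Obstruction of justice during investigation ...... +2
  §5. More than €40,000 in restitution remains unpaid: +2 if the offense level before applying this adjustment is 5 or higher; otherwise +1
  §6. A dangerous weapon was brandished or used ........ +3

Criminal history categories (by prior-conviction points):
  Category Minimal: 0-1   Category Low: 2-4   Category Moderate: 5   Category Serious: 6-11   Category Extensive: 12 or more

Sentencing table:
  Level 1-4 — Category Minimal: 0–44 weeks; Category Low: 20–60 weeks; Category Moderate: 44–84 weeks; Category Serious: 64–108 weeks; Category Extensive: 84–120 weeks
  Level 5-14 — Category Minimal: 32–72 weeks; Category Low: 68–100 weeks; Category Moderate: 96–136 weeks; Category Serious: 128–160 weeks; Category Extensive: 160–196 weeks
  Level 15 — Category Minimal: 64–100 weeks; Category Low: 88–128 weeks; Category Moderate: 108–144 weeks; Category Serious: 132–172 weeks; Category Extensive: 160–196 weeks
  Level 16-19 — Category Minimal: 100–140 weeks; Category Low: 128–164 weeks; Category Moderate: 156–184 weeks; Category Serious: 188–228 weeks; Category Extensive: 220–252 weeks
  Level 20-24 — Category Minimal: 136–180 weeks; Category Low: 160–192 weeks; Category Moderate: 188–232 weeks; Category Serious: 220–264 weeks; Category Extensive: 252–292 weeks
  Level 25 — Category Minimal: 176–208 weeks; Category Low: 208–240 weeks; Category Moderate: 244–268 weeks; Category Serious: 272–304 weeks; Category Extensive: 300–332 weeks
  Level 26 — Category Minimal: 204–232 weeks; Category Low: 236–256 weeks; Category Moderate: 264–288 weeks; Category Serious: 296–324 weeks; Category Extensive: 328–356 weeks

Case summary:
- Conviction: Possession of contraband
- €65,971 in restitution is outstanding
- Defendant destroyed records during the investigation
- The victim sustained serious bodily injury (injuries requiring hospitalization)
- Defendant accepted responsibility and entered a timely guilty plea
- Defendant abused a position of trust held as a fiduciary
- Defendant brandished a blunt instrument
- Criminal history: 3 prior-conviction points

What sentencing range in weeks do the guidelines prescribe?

Base offense level for possession of contraband: 12.
§1 applies (level before this adjustment is 12 ≥ 8, so +3): 12 + 3 = 15.
§2 applies: 15 − 3 = 12.
§3 applies: 12 + 3 = 15.
§4 applies: 15 + 2 = 17.
§5 applies (level before this adjustment is 17 ≥ 5, so +2): 17 + 2 = 19.
§6 applies: 19 + 3 = 22.
Final offense level: 22.
Criminal history: 3 prior points → Category Low (2-4).
Level 22 falls in the 20-24 band.
Grid: Level 20-24 × Category Low = 160-192 weeks.

160-192 weeks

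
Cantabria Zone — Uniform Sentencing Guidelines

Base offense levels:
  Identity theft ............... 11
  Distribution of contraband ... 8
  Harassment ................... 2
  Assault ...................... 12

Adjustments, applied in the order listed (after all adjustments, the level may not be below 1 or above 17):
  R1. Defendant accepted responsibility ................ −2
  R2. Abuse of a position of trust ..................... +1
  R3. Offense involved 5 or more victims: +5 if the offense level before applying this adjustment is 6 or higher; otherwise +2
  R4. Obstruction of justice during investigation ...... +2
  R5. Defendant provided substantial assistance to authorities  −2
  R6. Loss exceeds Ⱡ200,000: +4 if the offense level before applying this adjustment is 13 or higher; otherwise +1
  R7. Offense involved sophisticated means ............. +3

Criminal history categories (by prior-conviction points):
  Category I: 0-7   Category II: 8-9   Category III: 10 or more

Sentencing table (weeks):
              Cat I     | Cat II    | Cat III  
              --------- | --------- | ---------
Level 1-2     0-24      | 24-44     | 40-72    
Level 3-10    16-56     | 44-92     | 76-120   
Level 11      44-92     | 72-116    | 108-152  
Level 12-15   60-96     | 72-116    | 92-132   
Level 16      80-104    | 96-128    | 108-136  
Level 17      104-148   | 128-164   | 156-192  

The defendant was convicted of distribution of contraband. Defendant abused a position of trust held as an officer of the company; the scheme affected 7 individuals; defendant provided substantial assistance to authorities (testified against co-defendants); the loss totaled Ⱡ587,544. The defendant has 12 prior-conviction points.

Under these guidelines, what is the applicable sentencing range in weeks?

Base offense level for distribution of contraband: 8.
R2 applies: 8 + 1 = 9.
R3 applies (level before this adjustment is 9 ≥ 6, so +5): 9 + 5 = 14.
R4 does not apply.
R5 applies: 14 − 2 = 12.
R6 applies (level before this adjustment is 12 < 13, so +1): 12 + 1 = 13.
R7 does not apply.
Final offense level: 13.
Criminal history: 12 prior points → Category III (10+).
Level 13 falls in the 12-15 band.
Grid: Level 12-15 × Category III = 92-132 weeks.

92-132 weeks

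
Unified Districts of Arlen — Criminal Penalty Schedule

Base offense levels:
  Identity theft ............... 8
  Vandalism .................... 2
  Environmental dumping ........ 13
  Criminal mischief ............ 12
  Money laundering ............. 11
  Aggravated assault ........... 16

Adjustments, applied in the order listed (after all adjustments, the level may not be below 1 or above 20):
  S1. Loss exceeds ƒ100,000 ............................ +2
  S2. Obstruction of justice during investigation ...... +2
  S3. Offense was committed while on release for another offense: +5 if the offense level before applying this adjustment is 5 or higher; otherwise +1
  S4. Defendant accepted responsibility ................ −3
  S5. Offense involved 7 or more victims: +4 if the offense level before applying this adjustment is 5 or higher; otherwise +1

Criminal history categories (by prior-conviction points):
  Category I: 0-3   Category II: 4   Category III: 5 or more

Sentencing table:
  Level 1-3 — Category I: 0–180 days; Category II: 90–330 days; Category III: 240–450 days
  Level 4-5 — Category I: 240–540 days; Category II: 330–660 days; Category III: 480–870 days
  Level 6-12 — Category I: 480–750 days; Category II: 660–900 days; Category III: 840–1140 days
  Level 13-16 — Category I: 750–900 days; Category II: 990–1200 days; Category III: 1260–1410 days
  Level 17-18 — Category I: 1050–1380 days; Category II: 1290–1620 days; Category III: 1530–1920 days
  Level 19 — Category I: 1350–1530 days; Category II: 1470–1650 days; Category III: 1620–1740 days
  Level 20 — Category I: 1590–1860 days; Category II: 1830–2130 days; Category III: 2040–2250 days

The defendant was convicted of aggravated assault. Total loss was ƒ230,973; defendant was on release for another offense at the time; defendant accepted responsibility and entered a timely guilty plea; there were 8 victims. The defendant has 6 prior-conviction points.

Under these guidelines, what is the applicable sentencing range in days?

2040-2250 days

Base offense level for aggravated assault: 16.
S1 applies: 16 + 2 = 18.
S2 does not apply.
S3 applies (level before this adjustment is 18 ≥ 5, so +5): 18 + 5 = 23.
S4 applies: 23 − 3 = 20.
S5 applies (level before this adjustment is 20 ≥ 5, so +4): 20 + 4 = 24.
Level 24 exceeds the maximum of 20; capped at 20.
Final offense level: 20.
Criminal history: 6 prior points → Category III (5+).
Level 20 falls in the 20 band.
Grid: Level 20 × Category III = 2040-2250 days.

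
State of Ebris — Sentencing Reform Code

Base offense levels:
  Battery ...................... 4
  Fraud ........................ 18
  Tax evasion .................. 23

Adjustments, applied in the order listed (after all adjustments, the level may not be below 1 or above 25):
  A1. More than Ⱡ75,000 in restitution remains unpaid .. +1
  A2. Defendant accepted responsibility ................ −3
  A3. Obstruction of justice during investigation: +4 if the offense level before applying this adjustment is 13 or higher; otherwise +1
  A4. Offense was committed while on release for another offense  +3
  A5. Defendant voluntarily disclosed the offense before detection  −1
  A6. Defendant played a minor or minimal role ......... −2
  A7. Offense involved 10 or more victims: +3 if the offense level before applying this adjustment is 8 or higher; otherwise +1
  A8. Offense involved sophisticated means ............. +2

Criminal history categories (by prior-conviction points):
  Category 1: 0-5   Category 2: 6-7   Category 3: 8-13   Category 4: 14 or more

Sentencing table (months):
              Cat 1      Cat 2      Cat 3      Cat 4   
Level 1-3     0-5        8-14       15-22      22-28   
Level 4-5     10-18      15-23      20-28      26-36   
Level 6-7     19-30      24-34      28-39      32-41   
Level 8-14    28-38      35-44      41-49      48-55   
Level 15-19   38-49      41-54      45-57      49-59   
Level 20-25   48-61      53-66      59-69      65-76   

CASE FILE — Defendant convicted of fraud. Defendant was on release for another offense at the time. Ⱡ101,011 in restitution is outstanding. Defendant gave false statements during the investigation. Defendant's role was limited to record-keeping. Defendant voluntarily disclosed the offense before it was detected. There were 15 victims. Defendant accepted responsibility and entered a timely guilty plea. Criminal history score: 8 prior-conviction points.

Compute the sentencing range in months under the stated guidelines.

Base offense level for fraud: 18.
A1 applies: 18 + 1 = 19.
A2 applies: 19 − 3 = 16.
A3 applies (level before this adjustment is 16 ≥ 13, so +4): 16 + 4 = 20.
A4 applies: 20 + 3 = 23.
A5 applies: 23 − 1 = 22.
A6 applies: 22 − 2 = 20.
A7 applies (level before this adjustment is 20 ≥ 8, so +3): 20 + 3 = 23.
Final offense level: 23.
Criminal history: 8 prior points → Category 3 (8-13).
Level 23 falls in the 20-25 band.
Grid: Level 20-25 × Category 3 = 59-69 months.

59-69 months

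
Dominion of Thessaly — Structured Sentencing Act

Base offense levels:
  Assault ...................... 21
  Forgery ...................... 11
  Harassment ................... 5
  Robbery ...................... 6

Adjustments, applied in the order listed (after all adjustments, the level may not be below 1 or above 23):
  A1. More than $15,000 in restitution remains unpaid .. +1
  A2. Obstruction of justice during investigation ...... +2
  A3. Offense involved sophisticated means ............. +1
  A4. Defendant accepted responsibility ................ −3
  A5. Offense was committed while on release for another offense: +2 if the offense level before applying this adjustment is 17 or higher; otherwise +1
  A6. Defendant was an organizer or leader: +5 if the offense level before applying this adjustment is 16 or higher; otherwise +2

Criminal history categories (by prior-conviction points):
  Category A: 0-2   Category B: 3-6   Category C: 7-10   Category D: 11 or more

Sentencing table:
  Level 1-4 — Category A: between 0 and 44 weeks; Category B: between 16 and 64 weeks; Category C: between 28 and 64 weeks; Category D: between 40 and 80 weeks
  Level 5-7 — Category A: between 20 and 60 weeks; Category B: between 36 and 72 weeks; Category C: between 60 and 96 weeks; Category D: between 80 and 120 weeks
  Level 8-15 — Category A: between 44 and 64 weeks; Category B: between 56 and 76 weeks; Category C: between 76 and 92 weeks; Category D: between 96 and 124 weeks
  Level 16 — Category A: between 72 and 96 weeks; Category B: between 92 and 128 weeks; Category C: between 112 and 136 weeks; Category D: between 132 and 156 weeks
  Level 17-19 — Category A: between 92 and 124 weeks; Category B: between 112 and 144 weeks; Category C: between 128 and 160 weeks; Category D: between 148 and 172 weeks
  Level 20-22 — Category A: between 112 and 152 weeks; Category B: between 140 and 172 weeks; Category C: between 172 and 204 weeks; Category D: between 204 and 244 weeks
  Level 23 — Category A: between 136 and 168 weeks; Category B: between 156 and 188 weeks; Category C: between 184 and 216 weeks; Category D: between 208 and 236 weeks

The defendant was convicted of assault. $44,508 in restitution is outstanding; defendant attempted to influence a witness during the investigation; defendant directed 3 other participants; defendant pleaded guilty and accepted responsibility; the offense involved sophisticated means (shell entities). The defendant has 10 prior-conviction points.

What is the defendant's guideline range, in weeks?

184-216 weeks

Base offense level for assault: 21.
A1 applies: 21 + 1 = 22.
A2 applies: 22 + 2 = 24.
A3 applies: 24 + 1 = 25.
A4 applies: 25 − 3 = 22.
A6 applies (level before this adjustment is 22 ≥ 16, so +5): 22 + 5 = 27.
Level 27 exceeds the maximum of 23; capped at 23.
Final offense level: 23.
Criminal history: 10 prior points → Category C (7-10).
Level 23 falls in the 23 band.
Grid: Level 23 × Category C = 184-216 weeks.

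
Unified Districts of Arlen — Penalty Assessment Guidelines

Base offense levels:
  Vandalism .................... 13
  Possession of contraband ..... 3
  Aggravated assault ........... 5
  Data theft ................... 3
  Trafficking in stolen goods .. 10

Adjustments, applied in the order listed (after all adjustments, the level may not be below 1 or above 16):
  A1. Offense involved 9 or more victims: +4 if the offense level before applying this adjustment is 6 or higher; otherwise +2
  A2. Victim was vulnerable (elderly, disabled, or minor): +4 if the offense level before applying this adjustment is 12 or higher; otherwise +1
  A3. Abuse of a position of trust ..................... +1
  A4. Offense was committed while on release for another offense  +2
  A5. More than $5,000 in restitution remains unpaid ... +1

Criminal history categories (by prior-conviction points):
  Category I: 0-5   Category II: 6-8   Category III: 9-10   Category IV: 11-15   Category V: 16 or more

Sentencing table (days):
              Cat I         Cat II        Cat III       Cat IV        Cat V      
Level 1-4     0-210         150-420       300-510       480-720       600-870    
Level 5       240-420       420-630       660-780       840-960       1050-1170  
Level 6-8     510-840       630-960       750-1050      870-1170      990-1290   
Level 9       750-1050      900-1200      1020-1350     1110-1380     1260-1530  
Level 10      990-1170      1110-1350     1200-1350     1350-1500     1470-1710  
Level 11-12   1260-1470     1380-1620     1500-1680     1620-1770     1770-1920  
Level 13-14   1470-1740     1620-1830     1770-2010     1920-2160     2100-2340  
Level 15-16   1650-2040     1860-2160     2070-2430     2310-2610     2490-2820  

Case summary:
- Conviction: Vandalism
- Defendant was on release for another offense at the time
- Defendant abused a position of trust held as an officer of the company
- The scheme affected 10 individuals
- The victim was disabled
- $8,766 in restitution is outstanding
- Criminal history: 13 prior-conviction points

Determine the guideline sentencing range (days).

Base offense level for vandalism: 13.
A1 applies (level before this adjustment is 13 ≥ 6, so +4): 13 + 4 = 17.
A2 applies (level before this adjustment is 17 ≥ 12, so +4): 17 + 4 = 21.
A3 applies: 21 + 1 = 22.
A4 applies: 22 + 2 = 24.
A5 applies: 24 + 1 = 25.
Level 25 exceeds the maximum of 16; capped at 16.
Final offense level: 16.
Criminal history: 13 prior points → Category IV (11-15).
Level 16 falls in the 15-16 band.
Grid: Level 15-16 × Category IV = 2310-2610 days.

2310-2610 days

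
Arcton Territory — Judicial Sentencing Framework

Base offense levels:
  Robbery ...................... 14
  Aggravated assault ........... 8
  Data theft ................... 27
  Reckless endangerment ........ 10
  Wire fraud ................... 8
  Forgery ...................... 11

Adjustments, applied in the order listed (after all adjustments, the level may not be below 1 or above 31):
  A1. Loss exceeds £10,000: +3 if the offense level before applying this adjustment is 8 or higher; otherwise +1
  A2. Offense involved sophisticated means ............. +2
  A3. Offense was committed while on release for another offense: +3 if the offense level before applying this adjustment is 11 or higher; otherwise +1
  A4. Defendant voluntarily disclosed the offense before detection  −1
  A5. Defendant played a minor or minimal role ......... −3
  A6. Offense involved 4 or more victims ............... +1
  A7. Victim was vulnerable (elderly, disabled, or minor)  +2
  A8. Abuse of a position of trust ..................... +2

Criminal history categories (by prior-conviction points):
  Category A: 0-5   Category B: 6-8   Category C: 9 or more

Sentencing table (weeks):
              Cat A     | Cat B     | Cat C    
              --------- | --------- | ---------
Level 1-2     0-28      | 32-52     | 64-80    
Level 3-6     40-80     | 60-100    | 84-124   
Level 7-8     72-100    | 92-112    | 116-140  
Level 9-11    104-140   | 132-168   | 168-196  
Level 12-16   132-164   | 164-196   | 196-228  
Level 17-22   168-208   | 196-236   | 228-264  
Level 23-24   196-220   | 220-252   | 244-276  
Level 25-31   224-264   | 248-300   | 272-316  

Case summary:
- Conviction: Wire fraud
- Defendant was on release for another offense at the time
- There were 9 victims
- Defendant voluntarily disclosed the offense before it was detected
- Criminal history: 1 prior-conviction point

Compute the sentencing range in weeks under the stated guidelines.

Base offense level for wire fraud: 8.
A2 does not apply.
A3 applies (level before this adjustment is 8 < 11, so +1): 8 + 1 = 9.
A4 applies: 9 − 1 = 8.
A6 applies: 8 + 1 = 9.
A7 does not apply.
A8 does not apply.
Final offense level: 9.
Criminal history: 1 prior point → Category A (0-5).
Level 9 falls in the 9-11 band.
Grid: Level 9-11 × Category A = 104-140 weeks.

104-140 weeks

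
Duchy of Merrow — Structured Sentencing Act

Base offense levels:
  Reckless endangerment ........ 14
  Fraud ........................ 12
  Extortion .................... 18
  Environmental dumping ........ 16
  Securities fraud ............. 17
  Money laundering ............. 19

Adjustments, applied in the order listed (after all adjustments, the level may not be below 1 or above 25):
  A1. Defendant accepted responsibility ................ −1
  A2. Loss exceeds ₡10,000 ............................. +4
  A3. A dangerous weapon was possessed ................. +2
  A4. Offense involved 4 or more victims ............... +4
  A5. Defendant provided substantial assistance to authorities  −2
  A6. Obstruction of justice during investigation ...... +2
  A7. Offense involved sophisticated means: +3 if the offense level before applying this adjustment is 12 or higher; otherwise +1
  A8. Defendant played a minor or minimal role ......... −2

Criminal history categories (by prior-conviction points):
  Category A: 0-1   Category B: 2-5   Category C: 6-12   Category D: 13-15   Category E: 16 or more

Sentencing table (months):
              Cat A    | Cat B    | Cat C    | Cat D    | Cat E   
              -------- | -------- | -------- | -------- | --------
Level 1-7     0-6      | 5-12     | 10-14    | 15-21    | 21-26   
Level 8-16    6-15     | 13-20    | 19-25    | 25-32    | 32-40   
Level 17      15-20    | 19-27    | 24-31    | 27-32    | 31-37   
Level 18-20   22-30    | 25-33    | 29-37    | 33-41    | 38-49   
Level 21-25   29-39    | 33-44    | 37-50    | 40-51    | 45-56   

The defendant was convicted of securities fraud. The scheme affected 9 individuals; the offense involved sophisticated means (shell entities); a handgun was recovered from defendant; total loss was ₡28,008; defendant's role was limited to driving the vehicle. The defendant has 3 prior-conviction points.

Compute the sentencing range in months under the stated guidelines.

Base offense level for securities fraud: 17.
A2 applies: 17 + 4 = 21.
A3 applies: 21 + 2 = 23.
A4 applies: 23 + 4 = 27.
A5 does not apply.
A7 applies (level before this adjustment is 27 ≥ 12, so +3): 27 + 3 = 30.
A8 applies: 30 − 2 = 28.
Level 28 exceeds the maximum of 25; capped at 25.
Final offense level: 25.
Criminal history: 3 prior points → Category B (2-5).
Level 25 falls in the 21-25 band.
Grid: Level 21-25 × Category B = 33-44 months.

33-44 months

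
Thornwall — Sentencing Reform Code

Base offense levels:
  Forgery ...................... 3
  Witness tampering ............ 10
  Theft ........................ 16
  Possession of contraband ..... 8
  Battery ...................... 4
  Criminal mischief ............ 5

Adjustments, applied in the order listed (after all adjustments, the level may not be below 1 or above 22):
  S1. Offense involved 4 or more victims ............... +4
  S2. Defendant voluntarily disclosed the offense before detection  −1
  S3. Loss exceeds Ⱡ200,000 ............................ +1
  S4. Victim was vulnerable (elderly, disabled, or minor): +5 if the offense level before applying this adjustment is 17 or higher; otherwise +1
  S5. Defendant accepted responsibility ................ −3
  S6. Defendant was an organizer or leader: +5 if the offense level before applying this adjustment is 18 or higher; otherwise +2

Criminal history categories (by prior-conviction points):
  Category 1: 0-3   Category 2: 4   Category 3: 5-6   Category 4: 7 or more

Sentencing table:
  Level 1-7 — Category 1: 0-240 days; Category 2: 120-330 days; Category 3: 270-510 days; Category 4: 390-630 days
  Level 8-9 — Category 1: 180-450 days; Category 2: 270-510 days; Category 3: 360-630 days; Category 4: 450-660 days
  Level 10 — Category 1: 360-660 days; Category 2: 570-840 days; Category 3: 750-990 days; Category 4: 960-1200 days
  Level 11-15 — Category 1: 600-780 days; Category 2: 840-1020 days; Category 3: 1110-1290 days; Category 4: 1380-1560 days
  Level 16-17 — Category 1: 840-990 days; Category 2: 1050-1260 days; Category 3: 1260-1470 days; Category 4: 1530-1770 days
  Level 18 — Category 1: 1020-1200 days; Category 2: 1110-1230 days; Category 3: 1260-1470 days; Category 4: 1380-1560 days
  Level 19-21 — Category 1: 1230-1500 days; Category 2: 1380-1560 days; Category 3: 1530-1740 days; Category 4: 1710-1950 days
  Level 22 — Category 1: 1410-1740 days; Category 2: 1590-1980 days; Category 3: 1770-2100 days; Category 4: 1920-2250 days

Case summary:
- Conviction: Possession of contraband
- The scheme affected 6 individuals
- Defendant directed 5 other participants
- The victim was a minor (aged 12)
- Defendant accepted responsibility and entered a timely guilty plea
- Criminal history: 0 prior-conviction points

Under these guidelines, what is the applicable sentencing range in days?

600-780 days

Base offense level for possession of contraband: 8.
S1 applies: 8 + 4 = 12.
S3 does not apply.
S4 applies (level before this adjustment is 12 < 17, so +1): 12 + 1 = 13.
S5 applies: 13 − 3 = 10.
S6 applies (level before this adjustment is 10 < 18, so +2): 10 + 2 = 12.
Final offense level: 12.
Criminal history: 0 prior points → Category 1 (0-3).
Level 12 falls in the 11-15 band.
Grid: Level 11-15 × Category 1 = 600-780 days.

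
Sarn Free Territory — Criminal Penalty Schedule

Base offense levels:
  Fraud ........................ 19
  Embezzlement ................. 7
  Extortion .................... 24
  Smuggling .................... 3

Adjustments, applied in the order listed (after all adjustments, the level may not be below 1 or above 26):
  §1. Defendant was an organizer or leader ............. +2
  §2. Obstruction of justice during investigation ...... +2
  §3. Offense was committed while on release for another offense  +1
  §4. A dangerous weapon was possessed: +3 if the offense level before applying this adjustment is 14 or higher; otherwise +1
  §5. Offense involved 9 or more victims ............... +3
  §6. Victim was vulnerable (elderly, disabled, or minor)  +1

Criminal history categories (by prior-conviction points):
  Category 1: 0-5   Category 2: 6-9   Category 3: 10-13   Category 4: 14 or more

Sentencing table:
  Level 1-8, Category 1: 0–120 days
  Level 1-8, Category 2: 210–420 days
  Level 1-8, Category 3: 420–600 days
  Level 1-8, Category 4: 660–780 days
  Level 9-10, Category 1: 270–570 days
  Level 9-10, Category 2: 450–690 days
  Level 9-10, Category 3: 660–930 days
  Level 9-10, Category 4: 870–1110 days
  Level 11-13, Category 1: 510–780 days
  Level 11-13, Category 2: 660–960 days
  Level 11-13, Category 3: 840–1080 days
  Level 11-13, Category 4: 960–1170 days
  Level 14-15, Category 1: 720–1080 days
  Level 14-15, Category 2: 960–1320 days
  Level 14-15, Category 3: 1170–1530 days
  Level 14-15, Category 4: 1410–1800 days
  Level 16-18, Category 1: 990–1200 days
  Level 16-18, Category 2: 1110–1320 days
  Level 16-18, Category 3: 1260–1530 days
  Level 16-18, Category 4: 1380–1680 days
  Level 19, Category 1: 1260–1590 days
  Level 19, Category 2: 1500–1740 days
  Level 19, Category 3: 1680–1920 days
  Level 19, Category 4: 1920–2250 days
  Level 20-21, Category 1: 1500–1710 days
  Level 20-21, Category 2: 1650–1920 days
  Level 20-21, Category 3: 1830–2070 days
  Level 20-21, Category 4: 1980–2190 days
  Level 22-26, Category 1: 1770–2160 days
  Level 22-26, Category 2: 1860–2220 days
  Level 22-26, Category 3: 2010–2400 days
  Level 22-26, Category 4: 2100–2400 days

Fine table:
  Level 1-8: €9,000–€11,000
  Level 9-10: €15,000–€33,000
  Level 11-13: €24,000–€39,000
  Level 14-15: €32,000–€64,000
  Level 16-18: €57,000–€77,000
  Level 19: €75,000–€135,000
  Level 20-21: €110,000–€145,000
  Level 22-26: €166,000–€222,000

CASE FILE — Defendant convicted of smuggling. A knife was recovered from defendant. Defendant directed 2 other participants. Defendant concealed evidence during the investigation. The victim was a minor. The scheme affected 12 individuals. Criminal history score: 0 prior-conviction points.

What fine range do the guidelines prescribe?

€24,000–€39,000

Base offense level for smuggling: 3.
§1 applies: 3 + 2 = 5.
§2 applies: 5 + 2 = 7.
§4 applies (level before this adjustment is 7 < 14, so +1): 7 + 1 = 8.
§5 applies: 8 + 3 = 11.
§6 applies: 11 + 1 = 12.
Final offense level: 12.
Level 12 falls in the 11-13 band.
Fine table: Level 11-13 → €24,000–€39,000.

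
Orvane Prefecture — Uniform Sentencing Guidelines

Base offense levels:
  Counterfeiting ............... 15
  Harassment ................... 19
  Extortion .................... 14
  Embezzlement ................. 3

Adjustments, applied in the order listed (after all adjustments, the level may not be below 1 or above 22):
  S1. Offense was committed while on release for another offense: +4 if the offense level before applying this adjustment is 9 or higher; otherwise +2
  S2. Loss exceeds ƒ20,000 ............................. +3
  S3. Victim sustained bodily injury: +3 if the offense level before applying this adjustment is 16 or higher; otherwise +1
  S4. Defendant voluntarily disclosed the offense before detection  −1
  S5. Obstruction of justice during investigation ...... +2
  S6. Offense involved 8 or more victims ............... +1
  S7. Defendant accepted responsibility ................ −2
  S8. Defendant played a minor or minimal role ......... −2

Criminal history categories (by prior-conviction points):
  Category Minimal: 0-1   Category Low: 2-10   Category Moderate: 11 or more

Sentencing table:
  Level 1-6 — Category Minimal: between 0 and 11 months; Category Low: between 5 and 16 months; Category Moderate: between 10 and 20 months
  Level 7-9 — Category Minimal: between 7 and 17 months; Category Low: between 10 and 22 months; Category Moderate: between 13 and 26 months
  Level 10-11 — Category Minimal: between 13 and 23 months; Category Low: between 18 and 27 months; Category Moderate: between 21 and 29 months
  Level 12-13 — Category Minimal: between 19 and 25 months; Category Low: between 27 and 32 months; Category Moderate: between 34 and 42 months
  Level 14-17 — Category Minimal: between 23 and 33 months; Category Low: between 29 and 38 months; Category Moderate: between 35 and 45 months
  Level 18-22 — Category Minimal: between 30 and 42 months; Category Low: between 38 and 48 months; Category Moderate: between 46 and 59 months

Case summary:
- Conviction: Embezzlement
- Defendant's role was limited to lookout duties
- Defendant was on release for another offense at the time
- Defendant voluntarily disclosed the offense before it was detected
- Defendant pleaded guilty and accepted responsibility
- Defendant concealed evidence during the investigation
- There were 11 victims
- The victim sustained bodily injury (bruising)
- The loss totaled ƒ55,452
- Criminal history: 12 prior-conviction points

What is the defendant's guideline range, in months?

Base offense level for embezzlement: 3.
S1 applies (level before this adjustment is 3 < 9, so +2): 3 + 2 = 5.
S2 applies: 5 + 3 = 8.
S3 applies (level before this adjustment is 8 < 16, so +1): 8 + 1 = 9.
S4 applies: 9 − 1 = 8.
S5 applies: 8 + 2 = 10.
S6 applies: 10 + 1 = 11.
S7 applies: 11 − 2 = 9.
S8 applies: 9 − 2 = 7.
Final offense level: 7.
Criminal history: 12 prior points → Category Moderate (11+).
Level 7 falls in the 7-9 band.
Grid: Level 7-9 × Category Moderate = 13-26 months.

13-26 months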